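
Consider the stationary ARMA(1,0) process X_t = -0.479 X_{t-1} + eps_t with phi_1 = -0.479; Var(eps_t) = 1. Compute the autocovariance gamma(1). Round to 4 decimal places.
\gamma(1) = -0.6216

Multiply the model equation by X_{t-k} and take expectations. With theta_0 = psi_0 = 1 and psi_j the MA(infinity) weights, this gives
  gamma(k) - sum_i phi_i gamma(k-i) = c_k,
  c_k = sigma^2 * sum_{j=k..q} theta_j psi_{j-k}   (c_k = 0 for k > q),
using gamma(-m) = gamma(m).
Pure AR (q = 0): c_0 = sigma^2 = 1, c_k = 0 for k >= 1.
Equations for k = 0 and k = 1 (AR order 1):
  gamma(0) = phi_1 gamma(1) + c_0
  gamma(1) = phi_1 gamma(0) + c_1
Substituting the second into the first: gamma(0) (1 - phi_1^2) = c_0 + phi_1 c_1, so
  gamma(0) = c_0 / (1 - phi_1^2) = 1 / (1 - (-0.479)^2) = 1 / 0.770559 = 1.297759.
  gamma(1) = phi_1 gamma(0) = (-0.479)(1.297759) = -0.621627.
Therefore gamma(1) = -0.6216 (to 4 decimal places).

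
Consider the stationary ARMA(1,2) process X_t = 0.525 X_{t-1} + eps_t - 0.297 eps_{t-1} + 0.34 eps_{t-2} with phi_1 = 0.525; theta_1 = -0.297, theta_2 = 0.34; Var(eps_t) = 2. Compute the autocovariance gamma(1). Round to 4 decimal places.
\gamma(1) = 0.9719

Multiply the model equation by X_{t-k} and take expectations. With theta_0 = psi_0 = 1 and psi_j the MA(infinity) weights, this gives
  gamma(k) - sum_i phi_i gamma(k-i) = c_k,
  c_k = sigma^2 * sum_{j=k..q} theta_j psi_{j-k}   (c_k = 0 for k > q),
using gamma(-m) = gamma(m).
psi-weights needed (psi_j = theta_j + sum_i phi_i psi_{j-i}):
  psi_1 = theta_1 + phi_1 = -0.297 + (0.525) = 0.228
  psi_2 = theta_2 + phi_1 psi_1 = 0.34 + (0.525)(0.228) = 0.4597
Right-hand sides:
  c_0 = sigma^2 (1 + theta_1 psi_1 + theta_2 psi_2) = 2 * (1 + (-0.297)(0.228) + (0.34)(0.4597)) = 2 * 1.088582 = 2.177164
  c_1 = sigma^2 (theta_1 + theta_2 psi_1) = 2 * (-0.297 + (0.34)(0.228)) = -0.43896
  c_2 = sigma^2 theta_2 = 2 * (0.34) = 0.68
Equations for k = 0 and k = 1 (AR order 1):
  gamma(0) = phi_1 gamma(1) + c_0
  gamma(1) = phi_1 gamma(0) + c_1
Substituting the second into the first: gamma(0) (1 - phi_1^2) = c_0 + phi_1 c_1, so
  gamma(0) = (c_0 + phi_1 c_1) / (1 - phi_1^2) = (2.177164 + (0.525)(-0.43896)) / (1 - (0.525)^2) = 1.94671 / 0.724375 = 2.687434.
  gamma(1) = phi_1 gamma(0) + c_1 = (0.525)(2.687434) + (-0.43896) = 0.971943.
Therefore gamma(1) = 0.9719 (to 4 decimal places).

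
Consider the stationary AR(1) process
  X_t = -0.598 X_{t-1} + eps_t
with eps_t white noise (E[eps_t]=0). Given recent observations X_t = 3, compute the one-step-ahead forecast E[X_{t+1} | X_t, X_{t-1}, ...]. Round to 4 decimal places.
E[X_{t+1} \mid \mathcal F_t] = -1.7940

For an AR(p) model X_t = c + sum_i phi_i X_{t-i} + eps_t, the
one-step-ahead conditional mean is
  E[X_{t+1} | X_t, ...] = c + sum_i phi_i X_{t+1-i}.
Substitute known values:
  E[X_{t+1} | ...] = (-0.598) * (3)
                   = -1.7940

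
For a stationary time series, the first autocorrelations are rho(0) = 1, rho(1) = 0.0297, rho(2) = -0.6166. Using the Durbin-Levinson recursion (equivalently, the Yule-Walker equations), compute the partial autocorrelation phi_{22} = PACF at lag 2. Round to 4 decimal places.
\phi_{22} = -0.6180

The PACF at lag k is phi_{kk}, the last component of the solution
to the Yule-Walker system G_k phi = r_k where
  (G_k)_{ij} = rho(|i - j|), (r_k)_i = rho(i), i,j = 1..k.
Equivalently, Durbin-Levinson gives phi_{kk} iteratively:
  phi_{11} = rho(1)
  phi_{kk} = [rho(k) - sum_{j=1..k-1} phi_{k-1,j} rho(k-j)]
            / [1 - sum_{j=1..k-1} phi_{k-1,j} rho(j)],
  phi_{k,j} = phi_{k-1,j} - phi_{kk} phi_{k-1,k-j},  j = 1..k-1.
Step k = 1:
  phi_11 = rho(1) = 0.0297.
Step k = 2:
  phi_22 = [rho(2) - phi_11 rho(1)] / [1 - phi_11 rho(1)] = [-0.6166 - (0.0297)(0.0297)] / [1 - (0.0297)(0.0297)]
         = -0.61748209 / 0.99911791 = -0.618.
Therefore phi_{22} = -0.6180.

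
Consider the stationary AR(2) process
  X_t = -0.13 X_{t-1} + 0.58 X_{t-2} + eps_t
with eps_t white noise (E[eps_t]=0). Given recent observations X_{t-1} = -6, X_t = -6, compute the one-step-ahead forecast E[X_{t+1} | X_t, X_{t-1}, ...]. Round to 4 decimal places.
E[X_{t+1} \mid \mathcal F_t] = -2.7000

For an AR(p) model X_t = c + sum_i phi_i X_{t-i} + eps_t, the
one-step-ahead conditional mean is
  E[X_{t+1} | X_t, ...] = c + sum_i phi_i X_{t+1-i}.
Substitute known values:
  E[X_{t+1} | ...] = (-0.13) * (-6) + (0.58) * (-6)
                   = -2.7000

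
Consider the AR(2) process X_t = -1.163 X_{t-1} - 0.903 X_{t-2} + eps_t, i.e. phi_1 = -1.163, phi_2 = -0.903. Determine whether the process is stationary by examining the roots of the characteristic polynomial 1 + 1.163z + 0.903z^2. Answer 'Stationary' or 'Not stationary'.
\text{Stationary}

The AR(p) characteristic polynomial is P(z) = 1 + 1.163z + 0.903z^2.
Stationarity requires all roots to lie outside the unit circle, i.e. |z| > 1 for every root.
Set 1 + (1.163) z + (0.903) z^2 = 0, i.e. a z^2 + b z + c = 0 with a = 0.903, b = 1.163, c = 1.
Discriminant D = b^2 - 4ac = (1.163)^2 - 4*(0.903)*1 = 1.352569 - (3.612) = -2.259431.
D < 0, so the roots are the complex-conjugate pair z = (-b +/- i sqrt(-D)) / (2a) = -0.644 +/- 0.8323i.
For a conjugate pair |z|^2 = z * conj(z) = (product of roots) = c/a = 1/(0.903) = 1.10742, so |z| = sqrt(1.10742) = 1.0523 for both roots.
Moduli of all roots: 1.0523, 1.0523.
All moduli strictly greater than 1? Yes.
Verdict: Stationary.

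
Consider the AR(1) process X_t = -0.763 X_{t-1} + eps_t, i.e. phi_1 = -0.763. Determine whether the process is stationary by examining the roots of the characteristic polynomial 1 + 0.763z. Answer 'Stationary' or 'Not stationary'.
\text{Stationary}

The AR(p) characteristic polynomial is P(z) = 1 + 0.763z.
Stationarity requires all roots to lie outside the unit circle, i.e. |z| > 1 for every root.
This is linear in z: 1 + (0.763) z = 0  =>  z = -1/(0.763) = -1.310616,  |z| = 1.310616.
Moduli of all roots: 1.3106.
All moduli strictly greater than 1? Yes.
Verdict: Stationary.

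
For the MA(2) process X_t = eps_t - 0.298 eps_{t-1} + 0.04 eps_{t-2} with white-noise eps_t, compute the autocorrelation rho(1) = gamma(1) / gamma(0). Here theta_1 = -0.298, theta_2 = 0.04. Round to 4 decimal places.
\rho(1) = -0.2842

For an MA(q) process with theta_0 = 1, the autocovariance is
  gamma(k) = sigma^2 * sum_{i=0..q-k} theta_i * theta_{i+k},
and rho(k) = gamma(k) / gamma(0). Sigma^2 cancels.
  numerator   = (1)*(-0.298) + (-0.298)*(0.04) = -0.30992.
  denominator = (1)^2 + (-0.298)^2 + (0.04)^2 = 1.090404.
  rho(1) = -0.30992 / 1.090404 = -0.2842.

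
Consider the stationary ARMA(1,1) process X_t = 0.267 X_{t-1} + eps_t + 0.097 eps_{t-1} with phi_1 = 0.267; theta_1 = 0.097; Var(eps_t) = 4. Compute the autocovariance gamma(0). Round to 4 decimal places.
\gamma(0) = 4.5707

Multiply the model equation by X_{t-k} and take expectations. With theta_0 = psi_0 = 1 and psi_j the MA(infinity) weights, this gives
  gamma(k) - sum_i phi_i gamma(k-i) = c_k,
  c_k = sigma^2 * sum_{j=k..q} theta_j psi_{j-k}   (c_k = 0 for k > q),
using gamma(-m) = gamma(m).
psi-weights needed (psi_j = theta_j + sum_i phi_i psi_{j-i}):
  psi_1 = theta_1 + phi_1 = 0.097 + (0.267) = 0.364
Right-hand sides:
  c_0 = sigma^2 (1 + theta_1 psi_1) = 4 * (1 + (0.097)(0.364)) = 4 * 1.035308 = 4.141232
  c_1 = sigma^2 theta_1 = 4 * (0.097) = 0.388
  c_2 = 0
Equations for k = 0 and k = 1 (AR order 1):
  gamma(0) = phi_1 gamma(1) + c_0
  gamma(1) = phi_1 gamma(0) + c_1
Substituting the second into the first: gamma(0) (1 - phi_1^2) = c_0 + phi_1 c_1, so
  gamma(0) = (c_0 + phi_1 c_1) / (1 - phi_1^2) = (4.141232 + (0.267)(0.388)) / (1 - (0.267)^2) = 4.244828 / 0.928711 = 4.570666.
Therefore gamma(0) = 4.5707 (to 4 decimal places).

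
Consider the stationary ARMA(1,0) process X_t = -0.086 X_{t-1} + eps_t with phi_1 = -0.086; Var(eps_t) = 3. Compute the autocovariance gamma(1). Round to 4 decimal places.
\gamma(1) = -0.2599

Multiply the model equation by X_{t-k} and take expectations. With theta_0 = psi_0 = 1 and psi_j the MA(infinity) weights, this gives
  gamma(k) - sum_i phi_i gamma(k-i) = c_k,
  c_k = sigma^2 * sum_{j=k..q} theta_j psi_{j-k}   (c_k = 0 for k > q),
using gamma(-m) = gamma(m).
Pure AR (q = 0): c_0 = sigma^2 = 3, c_k = 0 for k >= 1.
Equations for k = 0 and k = 1 (AR order 1):
  gamma(0) = phi_1 gamma(1) + c_0
  gamma(1) = phi_1 gamma(0) + c_1
Substituting the second into the first: gamma(0) (1 - phi_1^2) = c_0 + phi_1 c_1, so
  gamma(0) = c_0 / (1 - phi_1^2) = 3 / (1 - (-0.086)^2) = 3 / 0.992604 = 3.022353.
  gamma(1) = phi_1 gamma(0) = (-0.086)(3.022353) = -0.259922.
Therefore gamma(1) = -0.2599 (to 4 decimal places).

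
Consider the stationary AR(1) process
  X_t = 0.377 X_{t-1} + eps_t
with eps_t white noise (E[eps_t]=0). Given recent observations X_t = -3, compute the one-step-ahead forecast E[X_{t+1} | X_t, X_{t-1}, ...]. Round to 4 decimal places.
E[X_{t+1} \mid \mathcal F_t] = -1.1310

For an AR(p) model X_t = c + sum_i phi_i X_{t-i} + eps_t, the
one-step-ahead conditional mean is
  E[X_{t+1} | X_t, ...] = c + sum_i phi_i X_{t+1-i}.
Substitute known values:
  E[X_{t+1} | ...] = (0.377) * (-3)
                   = -1.1310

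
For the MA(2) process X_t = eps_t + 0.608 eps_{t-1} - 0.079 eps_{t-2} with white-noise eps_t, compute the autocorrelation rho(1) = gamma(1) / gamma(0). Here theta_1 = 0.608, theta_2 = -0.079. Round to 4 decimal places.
\rho(1) = 0.4070

For an MA(q) process with theta_0 = 1, the autocovariance is
  gamma(k) = sigma^2 * sum_{i=0..q-k} theta_i * theta_{i+k},
and rho(k) = gamma(k) / gamma(0). Sigma^2 cancels.
  numerator   = (1)*(0.608) + (0.608)*(-0.079) = 0.559968.
  denominator = (1)^2 + (0.608)^2 + (-0.079)^2 = 1.375905.
  rho(1) = 0.559968 / 1.375905 = 0.4070.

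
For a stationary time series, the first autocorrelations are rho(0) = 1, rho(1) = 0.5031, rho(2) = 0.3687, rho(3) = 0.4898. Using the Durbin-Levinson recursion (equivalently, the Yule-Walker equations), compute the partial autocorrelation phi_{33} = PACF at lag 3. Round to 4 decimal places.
\phi_{33} = 0.3500

The PACF at lag k is phi_{kk}, the last component of the solution
to the Yule-Walker system G_k phi = r_k where
  (G_k)_{ij} = rho(|i - j|), (r_k)_i = rho(i), i,j = 1..k.
Equivalently, Durbin-Levinson gives phi_{kk} iteratively:
  phi_{11} = rho(1)
  phi_{kk} = [rho(k) - sum_{j=1..k-1} phi_{k-1,j} rho(k-j)]
            / [1 - sum_{j=1..k-1} phi_{k-1,j} rho(j)],
  phi_{k,j} = phi_{k-1,j} - phi_{kk} phi_{k-1,k-j},  j = 1..k-1.
Step k = 1:
  phi_11 = rho(1) = 0.5031.
Step k = 2:
  phi_22 = [rho(2) - phi_11 rho(1)] / [1 - phi_11 rho(1)] = [0.3687 - (0.5031)(0.5031)] / [1 - (0.5031)(0.5031)]
         = 0.11559039 / 0.74689039 = 0.154762.
  Update: phi_21 = phi_11 - phi_22 phi_11 = 0.5031 - (0.154762)(0.5031) = 0.425239.
Step k = 3:
  phi_33 = [rho(3) - phi_21 rho(2) - phi_22 rho(1)] / [1 - phi_21 rho(1) - phi_22 rho(2)]
    numerator   = 0.4898 - (0.425239)(0.3687) - (0.154762)(0.5031) = 0.25515347
    denominator = 1 - (0.425239)(0.5031) - (0.154762)(0.3687) = 0.72900137
  phi_33 = 0.25515347 / 0.72900137 = 0.35.
Therefore phi_{33} = 0.3500.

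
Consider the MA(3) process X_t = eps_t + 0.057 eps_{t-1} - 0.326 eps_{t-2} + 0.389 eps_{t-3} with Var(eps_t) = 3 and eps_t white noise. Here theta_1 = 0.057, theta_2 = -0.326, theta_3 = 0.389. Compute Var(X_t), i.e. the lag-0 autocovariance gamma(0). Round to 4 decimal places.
\gamma(0) = 3.7825

For an MA(q) process X_t = eps_t + sum_i theta_i eps_{t-i} with
Var(eps_t) = sigma^2, the variance is
  gamma(0) = sigma^2 * (1 + sum_i theta_i^2).
  sum_i theta_i^2 = (0.057)^2 + (-0.326)^2 + (0.389)^2 = 0.003249 + 0.106276 + 0.151321 = 0.260846.
  gamma(0) = 3 * (1 + 0.260846) = 3 * 1.260846 = 3.782538, which rounds to 3.7825.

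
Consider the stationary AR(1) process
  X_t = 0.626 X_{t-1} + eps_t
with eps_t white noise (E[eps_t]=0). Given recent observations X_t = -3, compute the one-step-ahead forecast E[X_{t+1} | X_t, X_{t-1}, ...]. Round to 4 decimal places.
E[X_{t+1} \mid \mathcal F_t] = -1.8780

For an AR(p) model X_t = c + sum_i phi_i X_{t-i} + eps_t, the
one-step-ahead conditional mean is
  E[X_{t+1} | X_t, ...] = c + sum_i phi_i X_{t+1-i}.
Substitute known values:
  E[X_{t+1} | ...] = (0.626) * (-3)
                   = -1.8780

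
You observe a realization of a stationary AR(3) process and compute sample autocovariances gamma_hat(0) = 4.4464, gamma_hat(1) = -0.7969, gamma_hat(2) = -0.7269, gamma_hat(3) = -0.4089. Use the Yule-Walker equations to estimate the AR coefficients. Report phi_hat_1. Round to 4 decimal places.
\hat\phi_{1} = -0.2510

The Yule-Walker equations for an AR(p) process read, in matrix form,
  Gamma_p phi = r_p,   with   (Gamma_p)_{ij} = gamma(|i - j|),
                       (r_p)_i = gamma(i),   i,j = 1..p.
Substitute the sample gammas (Toeplitz matrix and right-hand side of size 3):
  Gamma_p = [[4.4464, -0.7969, -0.7269], [-0.7969, 4.4464, -0.7969], [-0.7269, -0.7969, 4.4464]]
  r_p     = [-0.7969, -0.7269, -0.4089]
Written out (R1..R3):
  (R1) 4.4464 phi_1 - 0.7969 phi_2 - 0.7269 phi_3 = -0.7969
  (R2) -0.7969 phi_1 + 4.4464 phi_2 - 0.7969 phi_3 = -0.7269
  (R3) -0.7269 phi_1 - 0.7969 phi_2 + 4.4464 phi_3 = -0.4089
Gaussian elimination:
  R2 <- R2 - (-0.7969/4.4464) R1 = R2 - (-0.179224) R1:  4.303577 phi_2 - 0.927178 phi_3 = -0.869723
  R3 <- R3 - (-0.7269/4.4464) R1 = R3 - (-0.163481) R1:  -0.927178 phi_2 + 4.327566 phi_3 = -0.539178
  R3 <- R3 - (-0.927178/4.303577) R2 = R3 - (-0.215444) R2:  4.127812 phi_3 = -0.726554
Back-substitution:
  phi_hat_3 = -0.726554 / 4.127812 = -0.176014
  phi_hat_2 = (-0.869723 - (-0.927178)(-0.176014)) / 4.303577 = -0.240014
  phi_hat_1 = (-0.7969 - (-0.7969)(-0.240014) - (-0.7269)(-0.176014)) / 4.4464 = -0.251015
So phi_hat = [-0.2510, -0.2400, -0.1760].
Therefore phi_hat_1 = -0.2510.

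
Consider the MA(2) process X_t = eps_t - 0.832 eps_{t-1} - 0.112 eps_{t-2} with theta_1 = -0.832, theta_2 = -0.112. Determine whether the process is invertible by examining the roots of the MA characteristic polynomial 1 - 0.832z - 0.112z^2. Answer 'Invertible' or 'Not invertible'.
\text{Invertible}

The MA(q) characteristic polynomial is P(z) = 1 - 0.832z - 0.112z^2.
Invertibility requires all roots to lie outside the unit circle, i.e. |z| > 1 for every root.
Set 1 + (-0.832) z + (-0.112) z^2 = 0, i.e. a z^2 + b z + c = 0 with a = -0.112, b = -0.832, c = 1.
Discriminant D = b^2 - 4ac = (-0.832)^2 - 4*(-0.112)*1 = 0.692224 - (-0.448) = 1.140224.
D >= 0, so the roots are real: z = (-b +/- sqrt(D)) / (2a) = (0.832 +/- 1.067813) / (-0.224).
  z_1 = (0.832 + 1.067813) / (-0.224) = -8.4813,   |z_1| = 8.4813.
  z_2 = (0.832 - 1.067813) / (-0.224) = 1.0527,   |z_2| = 1.0527.
Moduli of all roots: 8.4813, 1.0527.
All moduli strictly greater than 1? Yes.
Verdict: Invertible.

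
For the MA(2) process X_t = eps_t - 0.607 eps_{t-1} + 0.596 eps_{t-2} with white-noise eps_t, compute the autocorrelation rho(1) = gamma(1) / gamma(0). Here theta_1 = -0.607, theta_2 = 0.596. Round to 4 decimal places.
\rho(1) = -0.5620

For an MA(q) process with theta_0 = 1, the autocovariance is
  gamma(k) = sigma^2 * sum_{i=0..q-k} theta_i * theta_{i+k},
and rho(k) = gamma(k) / gamma(0). Sigma^2 cancels.
  numerator   = (1)*(-0.607) + (-0.607)*(0.596) = -0.968772.
  denominator = (1)^2 + (-0.607)^2 + (0.596)^2 = 1.723665.
  rho(1) = -0.968772 / 1.723665 = -0.5620.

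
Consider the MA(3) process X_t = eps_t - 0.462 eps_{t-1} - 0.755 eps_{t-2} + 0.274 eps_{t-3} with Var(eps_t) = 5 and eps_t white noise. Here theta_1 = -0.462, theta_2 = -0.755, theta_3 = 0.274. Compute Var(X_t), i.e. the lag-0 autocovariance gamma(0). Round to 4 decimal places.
\gamma(0) = 9.2927

For an MA(q) process X_t = eps_t + sum_i theta_i eps_{t-i} with
Var(eps_t) = sigma^2, the variance is
  gamma(0) = sigma^2 * (1 + sum_i theta_i^2).
  sum_i theta_i^2 = (-0.462)^2 + (-0.755)^2 + (0.274)^2 = 0.213444 + 0.570025 + 0.075076 = 0.858545.
  gamma(0) = 5 * (1 + 0.858545) = 5 * 1.858545 = 9.292725, which rounds to 9.2927.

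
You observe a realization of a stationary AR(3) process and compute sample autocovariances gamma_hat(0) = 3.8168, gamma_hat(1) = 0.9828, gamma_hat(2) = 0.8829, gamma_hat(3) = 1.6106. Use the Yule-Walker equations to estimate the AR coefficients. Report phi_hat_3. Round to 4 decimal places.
\hat\phi_{3} = 0.3620

The Yule-Walker equations for an AR(p) process read, in matrix form,
  Gamma_p phi = r_p,   with   (Gamma_p)_{ij} = gamma(|i - j|),
                       (r_p)_i = gamma(i),   i,j = 1..p.
Substitute the sample gammas (Toeplitz matrix and right-hand side of size 3):
  Gamma_p = [[3.8168, 0.9828, 0.8829], [0.9828, 3.8168, 0.9828], [0.8829, 0.9828, 3.8168]]
  r_p     = [0.9828, 0.8829, 1.6106]
Written out (R1..R3):
  (R1) 3.8168 phi_1 + 0.9828 phi_2 + 0.8829 phi_3 = 0.9828
  (R2) 0.9828 phi_1 + 3.8168 phi_2 + 0.9828 phi_3 = 0.8829
  (R3) 0.8829 phi_1 + 0.9828 phi_2 + 3.8168 phi_3 = 1.6106
Gaussian elimination:
  R2 <- R2 - (0.9828/3.8168) R1 = R2 - (0.257493) R1:  3.563736 phi_2 + 0.755459 phi_3 = 0.629836
  R3 <- R3 - (0.8829/3.8168) R1 = R3 - (0.231319) R1:  0.755459 phi_2 + 3.612568 phi_3 = 1.383259
  R3 <- R3 - (0.755459/3.563736) R2 = R3 - (0.211985) R2:  3.452422 phi_3 = 1.249743
Back-substitution:
  phi_hat_3 = 1.249743 / 3.452422 = 0.36199
  phi_hat_2 = (0.629836 - (0.755459)(0.36199)) / 3.563736 = 0.099998
  phi_hat_1 = (0.9828 - (0.9828)(0.099998) - (0.8829)(0.36199)) / 3.8168 = 0.148009
So phi_hat = [0.1480, 0.1000, 0.3620].
Therefore phi_hat_3 = 0.3620.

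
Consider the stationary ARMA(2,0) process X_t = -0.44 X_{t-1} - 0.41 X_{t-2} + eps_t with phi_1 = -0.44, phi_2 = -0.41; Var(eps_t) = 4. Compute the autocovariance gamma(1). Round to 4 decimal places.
\gamma(1) = -1.6623

Multiply the model equation by X_{t-k} and take expectations. With theta_0 = psi_0 = 1 and psi_j the MA(infinity) weights, this gives
  gamma(k) - sum_i phi_i gamma(k-i) = c_k,
  c_k = sigma^2 * sum_{j=k..q} theta_j psi_{j-k}   (c_k = 0 for k > q),
using gamma(-m) = gamma(m).
Pure AR (q = 0): c_0 = sigma^2 = 4, c_k = 0 for k >= 1.
Equations for k = 0, 1, 2 (AR order 2, c_2 = 0):
  (E0) gamma(0) = phi_1 gamma(1) + phi_2 gamma(2) + c_0
  (E1) gamma(1) = phi_1 gamma(0) + phi_2 gamma(1) + c_1
  (E2) gamma(2) = phi_1 gamma(1) + phi_2 gamma(0)
From (E1): gamma(1) = A gamma(0) + B with
  A = phi_1 / (1 - phi_2) = -0.44 / 1.41 = -0.312057,   B = c_1 / (1 - phi_2) = 0 / 1.41 = 0.
Insert (E2) into (E0): gamma(0) (1 - phi_2^2) = phi_1 (1 + phi_2) gamma(1) + c_0.
  phi_1 (1 + phi_2) = (-0.44)(0.59) = -0.2596,   1 - phi_2^2 = 0.8319.
Replace gamma(1) by A gamma(0) + B and collect gamma(0):
  gamma(0) [0.8319 - (-0.2596)(-0.312057)] = c_0 = 4
  gamma(0) * 0.75089 = 4
  gamma(0) = 4 / 0.75089 = 5.327011.
  gamma(1) = A gamma(0) = (-0.312057)(5.327011) = -1.66233.
Therefore gamma(1) = -1.6623 (to 4 decimal places).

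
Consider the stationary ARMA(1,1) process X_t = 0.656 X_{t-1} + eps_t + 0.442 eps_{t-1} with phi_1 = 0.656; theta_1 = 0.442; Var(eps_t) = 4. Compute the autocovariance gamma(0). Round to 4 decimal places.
\gamma(0) = 12.4654

Multiply the model equation by X_{t-k} and take expectations. With theta_0 = psi_0 = 1 and psi_j the MA(infinity) weights, this gives
  gamma(k) - sum_i phi_i gamma(k-i) = c_k,
  c_k = sigma^2 * sum_{j=k..q} theta_j psi_{j-k}   (c_k = 0 for k > q),
using gamma(-m) = gamma(m).
psi-weights needed (psi_j = theta_j + sum_i phi_i psi_{j-i}):
  psi_1 = theta_1 + phi_1 = 0.442 + (0.656) = 1.098
Right-hand sides:
  c_0 = sigma^2 (1 + theta_1 psi_1) = 4 * (1 + (0.442)(1.098)) = 4 * 1.485316 = 5.941264
  c_1 = sigma^2 theta_1 = 4 * (0.442) = 1.768
  c_2 = 0
Equations for k = 0 and k = 1 (AR order 1):
  gamma(0) = phi_1 gamma(1) + c_0
  gamma(1) = phi_1 gamma(0) + c_1
Substituting the second into the first: gamma(0) (1 - phi_1^2) = c_0 + phi_1 c_1, so
  gamma(0) = (c_0 + phi_1 c_1) / (1 - phi_1^2) = (5.941264 + (0.656)(1.768)) / (1 - (0.656)^2) = 7.101072 / 0.569664 = 12.465369.
Therefore gamma(0) = 12.4654 (to 4 decimal places).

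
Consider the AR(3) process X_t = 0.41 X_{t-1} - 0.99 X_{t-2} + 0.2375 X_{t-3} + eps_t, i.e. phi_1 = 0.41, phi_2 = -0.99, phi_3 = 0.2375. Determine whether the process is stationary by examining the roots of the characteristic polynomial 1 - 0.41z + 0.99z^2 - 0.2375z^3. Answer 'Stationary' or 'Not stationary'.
\text{Stationary}

The AR(p) characteristic polynomial is P(z) = 1 - 0.41z + 0.99z^2 - 0.2375z^3.
Stationarity requires all roots to lie outside the unit circle, i.e. |z| > 1 for every root.
Degree 3: look for a simple real root z0 first, then factor out (1 - z/z0) and solve the remaining quadratic.
Testing z0 = 4: P(4) = 1 + (-0.41)(4) + (0.99)(4)^2 + (-0.2375)(4)^3
  = 1 + (-1.64) + (15.84) + (-15.2) = 0.  So z_0 = 4 is a root, |z_0| = 4.
Divide out the factor (1 - 0.25 z) = (1 - z/z0) (since 1/z0 = 0.25):
  P(z) = (1 - 0.25 z)(1 + (-0.16) z + (0.95) z^2)
  [check: z-coef -0.16 - (0.25) = -0.41; z^2-coef 0.95 - (0.25)(-0.16) = 0.99; z^3-coef -(0.25)(0.95) = -0.2375.]
Remaining roots from the quadratic factor 1 + (-0.16) z + (0.95) z^2:
  Set 1 + (-0.16) z + (0.95) z^2 = 0, i.e. a z^2 + b z + c = 0 with a = 0.95, b = -0.16, c = 1.
  Discriminant D = b^2 - 4ac = (-0.16)^2 - 4*(0.95)*1 = 0.0256 - (3.8) = -3.7744.
  D < 0, so the roots are the complex-conjugate pair z = (-b +/- i sqrt(-D)) / (2a) = 0.0842 +/- 1.0225i.
  For a conjugate pair |z|^2 = z * conj(z) = (product of roots) = c/a = 1/(0.95) = 1.052632, so |z| = sqrt(1.052632) = 1.026 for both roots.
Moduli of all roots: 4.0000, 1.0260, 1.0260.
All moduli strictly greater than 1? Yes.
Verdict: Stationary.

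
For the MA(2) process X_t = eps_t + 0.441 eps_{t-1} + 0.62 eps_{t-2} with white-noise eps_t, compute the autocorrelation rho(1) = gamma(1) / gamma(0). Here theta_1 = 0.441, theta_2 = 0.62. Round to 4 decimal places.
\rho(1) = 0.4525

For an MA(q) process with theta_0 = 1, the autocovariance is
  gamma(k) = sigma^2 * sum_{i=0..q-k} theta_i * theta_{i+k},
and rho(k) = gamma(k) / gamma(0). Sigma^2 cancels.
  numerator   = (1)*(0.441) + (0.441)*(0.62) = 0.71442.
  denominator = (1)^2 + (0.441)^2 + (0.62)^2 = 1.578881.
  rho(1) = 0.71442 / 1.578881 = 0.4525.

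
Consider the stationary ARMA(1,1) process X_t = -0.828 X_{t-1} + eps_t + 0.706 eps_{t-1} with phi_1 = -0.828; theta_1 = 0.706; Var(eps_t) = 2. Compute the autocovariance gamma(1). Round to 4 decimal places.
\gamma(1) = -0.3224

Multiply the model equation by X_{t-k} and take expectations. With theta_0 = psi_0 = 1 and psi_j the MA(infinity) weights, this gives
  gamma(k) - sum_i phi_i gamma(k-i) = c_k,
  c_k = sigma^2 * sum_{j=k..q} theta_j psi_{j-k}   (c_k = 0 for k > q),
using gamma(-m) = gamma(m).
psi-weights needed (psi_j = theta_j + sum_i phi_i psi_{j-i}):
  psi_1 = theta_1 + phi_1 = 0.706 + (-0.828) = -0.122
Right-hand sides:
  c_0 = sigma^2 (1 + theta_1 psi_1) = 2 * (1 + (0.706)(-0.122)) = 2 * 0.913868 = 1.827736
  c_1 = sigma^2 theta_1 = 2 * (0.706) = 1.412
  c_2 = 0
Equations for k = 0 and k = 1 (AR order 1):
  gamma(0) = phi_1 gamma(1) + c_0
  gamma(1) = phi_1 gamma(0) + c_1
Substituting the second into the first: gamma(0) (1 - phi_1^2) = c_0 + phi_1 c_1, so
  gamma(0) = (c_0 + phi_1 c_1) / (1 - phi_1^2) = (1.827736 + (-0.828)(1.412)) / (1 - (-0.828)^2) = 0.6586 / 0.314416 = 2.094677.
  gamma(1) = phi_1 gamma(0) + c_1 = (-0.828)(2.094677) + (1.412) = -0.322393.
Therefore gamma(1) = -0.3224 (to 4 decimal places).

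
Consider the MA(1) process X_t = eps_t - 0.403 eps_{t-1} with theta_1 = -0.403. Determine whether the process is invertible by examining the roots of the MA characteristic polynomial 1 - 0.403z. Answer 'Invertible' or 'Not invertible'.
\text{Invertible}

The MA(q) characteristic polynomial is P(z) = 1 - 0.403z.
Invertibility requires all roots to lie outside the unit circle, i.e. |z| > 1 for every root.
This is linear in z: 1 + (-0.403) z = 0  =>  z = -1/(-0.403) = 2.48139,  |z| = 2.48139.
Moduli of all roots: 2.4814.
All moduli strictly greater than 1? Yes.
Verdict: Invertible.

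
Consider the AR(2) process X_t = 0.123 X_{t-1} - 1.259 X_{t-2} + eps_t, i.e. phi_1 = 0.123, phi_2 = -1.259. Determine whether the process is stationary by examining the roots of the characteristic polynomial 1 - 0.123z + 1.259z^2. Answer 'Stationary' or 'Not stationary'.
\text{Not stationary}

The AR(p) characteristic polynomial is P(z) = 1 - 0.123z + 1.259z^2.
Stationarity requires all roots to lie outside the unit circle, i.e. |z| > 1 for every root.
Set 1 + (-0.123) z + (1.259) z^2 = 0, i.e. a z^2 + b z + c = 0 with a = 1.259, b = -0.123, c = 1.
Discriminant D = b^2 - 4ac = (-0.123)^2 - 4*(1.259)*1 = 0.015129 - (5.036) = -5.020871.
D < 0, so the roots are the complex-conjugate pair z = (-b +/- i sqrt(-D)) / (2a) = 0.0488 +/- 0.8899i.
For a conjugate pair |z|^2 = z * conj(z) = (product of roots) = c/a = 1/(1.259) = 0.794281, so |z| = sqrt(0.794281) = 0.8912 for both roots.
Moduli of all roots: 0.8912, 0.8912.
All moduli strictly greater than 1? No.
Verdict: Not stationary.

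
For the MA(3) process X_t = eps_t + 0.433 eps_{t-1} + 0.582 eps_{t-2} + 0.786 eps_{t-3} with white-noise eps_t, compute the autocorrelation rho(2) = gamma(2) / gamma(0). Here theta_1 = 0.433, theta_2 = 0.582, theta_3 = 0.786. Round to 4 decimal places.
\rho(2) = 0.4302

For an MA(q) process with theta_0 = 1, the autocovariance is
  gamma(k) = sigma^2 * sum_{i=0..q-k} theta_i * theta_{i+k},
and rho(k) = gamma(k) / gamma(0). Sigma^2 cancels.
  numerator   = (1)*(0.582) + (0.433)*(0.786) = 0.922338.
  denominator = (1)^2 + (0.433)^2 + (0.582)^2 + (0.786)^2 = 2.144009.
  rho(2) = 0.922338 / 2.144009 = 0.4302.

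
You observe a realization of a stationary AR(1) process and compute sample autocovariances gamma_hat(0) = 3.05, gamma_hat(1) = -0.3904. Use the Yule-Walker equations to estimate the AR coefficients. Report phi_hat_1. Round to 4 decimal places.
\hat\phi_{1} = -0.1280

The Yule-Walker equations for an AR(p) process read, in matrix form,
  Gamma_p phi = r_p,   with   (Gamma_p)_{ij} = gamma(|i - j|),
                       (r_p)_i = gamma(i),   i,j = 1..p.
Substitute the sample gammas (Toeplitz matrix and right-hand side of size 1):
  Gamma_p = [[3.05]]
  r_p     = [-0.3904]
With p = 1 this is the single equation gamma(0) phi_1 = gamma(1):
  phi_hat_1 = gamma(1) / gamma(0) = -0.3904 / 3.05 = -0.1280.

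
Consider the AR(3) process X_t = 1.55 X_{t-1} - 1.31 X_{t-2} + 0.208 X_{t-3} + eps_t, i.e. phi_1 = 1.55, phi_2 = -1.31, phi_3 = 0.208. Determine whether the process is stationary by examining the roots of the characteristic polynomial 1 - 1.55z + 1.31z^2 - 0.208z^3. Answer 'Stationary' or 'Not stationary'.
\text{Not stationary}

The AR(p) characteristic polynomial is P(z) = 1 - 1.55z + 1.31z^2 - 0.208z^3.
Stationarity requires all roots to lie outside the unit circle, i.e. |z| > 1 for every root.
Degree 3: look for a simple real root z0 first, then factor out (1 - z/z0) and solve the remaining quadratic.
Testing z0 = 5: P(5) = 1 + (-1.55)(5) + (1.31)(5)^2 + (-0.208)(5)^3
  = 1 + (-7.75) + (32.75) + (-26) = 0.  So z_0 = 5 is a root, |z_0| = 5.
Divide out the factor (1 - 0.2 z) = (1 - z/z0) (since 1/z0 = 0.2):
  P(z) = (1 - 0.2 z)(1 + (-1.35) z + (1.04) z^2)
  [check: z-coef -1.35 - (0.2) = -1.55; z^2-coef 1.04 - (0.2)(-1.35) = 1.31; z^3-coef -(0.2)(1.04) = -0.208.]
Remaining roots from the quadratic factor 1 + (-1.35) z + (1.04) z^2:
  Set 1 + (-1.35) z + (1.04) z^2 = 0, i.e. a z^2 + b z + c = 0 with a = 1.04, b = -1.35, c = 1.
  Discriminant D = b^2 - 4ac = (-1.35)^2 - 4*(1.04)*1 = 1.8225 - (4.16) = -2.3375.
  D < 0, so the roots are the complex-conjugate pair z = (-b +/- i sqrt(-D)) / (2a) = 0.649 +/- 0.735i.
  For a conjugate pair |z|^2 = z * conj(z) = (product of roots) = c/a = 1/(1.04) = 0.961538, so |z| = sqrt(0.961538) = 0.9806 for both roots.
Moduli of all roots: 5.0000, 0.9806, 0.9806.
All moduli strictly greater than 1? No.
Verdict: Not stationary.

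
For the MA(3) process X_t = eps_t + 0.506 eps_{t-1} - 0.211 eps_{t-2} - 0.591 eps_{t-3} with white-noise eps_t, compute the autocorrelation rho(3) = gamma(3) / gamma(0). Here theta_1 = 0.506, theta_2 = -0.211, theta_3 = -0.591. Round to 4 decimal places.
\rho(3) = -0.3582

For an MA(q) process with theta_0 = 1, the autocovariance is
  gamma(k) = sigma^2 * sum_{i=0..q-k} theta_i * theta_{i+k},
and rho(k) = gamma(k) / gamma(0). Sigma^2 cancels.
  numerator   = (1)*(-0.591) = -0.591.
  denominator = (1)^2 + (0.506)^2 + (-0.211)^2 + (-0.591)^2 = 1.649838.
  rho(3) = -0.591 / 1.649838 = -0.3582.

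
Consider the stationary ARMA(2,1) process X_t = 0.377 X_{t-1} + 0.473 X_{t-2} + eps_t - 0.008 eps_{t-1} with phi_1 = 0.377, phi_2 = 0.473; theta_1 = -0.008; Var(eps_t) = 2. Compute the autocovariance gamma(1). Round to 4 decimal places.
\gamma(1) = 3.7016

Multiply the model equation by X_{t-k} and take expectations. With theta_0 = psi_0 = 1 and psi_j the MA(infinity) weights, this gives
  gamma(k) - sum_i phi_i gamma(k-i) = c_k,
  c_k = sigma^2 * sum_{j=k..q} theta_j psi_{j-k}   (c_k = 0 for k > q),
using gamma(-m) = gamma(m).
psi-weights needed (psi_j = theta_j + sum_i phi_i psi_{j-i}):
  psi_1 = theta_1 + phi_1 = -0.008 + (0.377) = 0.369
Right-hand sides:
  c_0 = sigma^2 (1 + theta_1 psi_1) = 2 * (1 + (-0.008)(0.369)) = 2 * 0.997048 = 1.994096
  c_1 = sigma^2 theta_1 = 2 * (-0.008) = -0.016
  c_2 = 0
Equations for k = 0, 1, 2 (AR order 2, c_2 = 0):
  (E0) gamma(0) = phi_1 gamma(1) + phi_2 gamma(2) + c_0
  (E1) gamma(1) = phi_1 gamma(0) + phi_2 gamma(1) + c_1
  (E2) gamma(2) = phi_1 gamma(1) + phi_2 gamma(0)
From (E1): gamma(1) = A gamma(0) + B with
  A = phi_1 / (1 - phi_2) = 0.377 / 0.527 = 0.71537,   B = c_1 / (1 - phi_2) = -0.016 / 0.527 = -0.030361.
Insert (E2) into (E0): gamma(0) (1 - phi_2^2) = phi_1 (1 + phi_2) gamma(1) + c_0.
  phi_1 (1 + phi_2) = (0.377)(1.473) = 0.555321,   1 - phi_2^2 = 0.776271.
Replace gamma(1) by A gamma(0) + B and collect gamma(0):
  gamma(0) [0.776271 - (0.555321)(0.71537)] = (0.555321)(-0.030361) + 1.994096
  gamma(0) * 0.379011 = 1.977236
  gamma(0) = 1.977236 / 0.379011 = 5.21683.
  gamma(1) = A gamma(0) + B = (0.71537)(5.21683) + (-0.030361) = 3.701604.
Therefore gamma(1) = 3.7016 (to 4 decimal places).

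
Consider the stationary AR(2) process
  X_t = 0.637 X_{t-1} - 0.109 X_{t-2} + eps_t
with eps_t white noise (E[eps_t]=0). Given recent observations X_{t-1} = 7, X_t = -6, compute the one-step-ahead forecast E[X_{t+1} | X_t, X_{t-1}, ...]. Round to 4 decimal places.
E[X_{t+1} \mid \mathcal F_t] = -4.5850

For an AR(p) model X_t = c + sum_i phi_i X_{t-i} + eps_t, the
one-step-ahead conditional mean is
  E[X_{t+1} | X_t, ...] = c + sum_i phi_i X_{t+1-i}.
Substitute known values:
  E[X_{t+1} | ...] = (0.637) * (-6) + (-0.109) * (7)
                   = -4.5850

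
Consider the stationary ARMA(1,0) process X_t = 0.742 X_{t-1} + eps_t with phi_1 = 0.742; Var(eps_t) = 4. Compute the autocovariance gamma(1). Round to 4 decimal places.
\gamma(1) = 6.6038

Multiply the model equation by X_{t-k} and take expectations. With theta_0 = psi_0 = 1 and psi_j the MA(infinity) weights, this gives
  gamma(k) - sum_i phi_i gamma(k-i) = c_k,
  c_k = sigma^2 * sum_{j=k..q} theta_j psi_{j-k}   (c_k = 0 for k > q),
using gamma(-m) = gamma(m).
Pure AR (q = 0): c_0 = sigma^2 = 4, c_k = 0 for k >= 1.
Equations for k = 0 and k = 1 (AR order 1):
  gamma(0) = phi_1 gamma(1) + c_0
  gamma(1) = phi_1 gamma(0) + c_1
Substituting the second into the first: gamma(0) (1 - phi_1^2) = c_0 + phi_1 c_1, so
  gamma(0) = c_0 / (1 - phi_1^2) = 4 / (1 - (0.742)^2) = 4 / 0.449436 = 8.900044.
  gamma(1) = phi_1 gamma(0) = (0.742)(8.900044) = 6.603832.
Therefore gamma(1) = 6.6038 (to 4 decimal places).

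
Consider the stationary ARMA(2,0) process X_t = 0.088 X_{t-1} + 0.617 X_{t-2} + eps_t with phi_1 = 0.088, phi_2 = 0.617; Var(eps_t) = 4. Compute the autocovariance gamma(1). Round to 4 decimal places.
\gamma(1) = 1.5667

Multiply the model equation by X_{t-k} and take expectations. With theta_0 = psi_0 = 1 and psi_j the MA(infinity) weights, this gives
  gamma(k) - sum_i phi_i gamma(k-i) = c_k,
  c_k = sigma^2 * sum_{j=k..q} theta_j psi_{j-k}   (c_k = 0 for k > q),
using gamma(-m) = gamma(m).
Pure AR (q = 0): c_0 = sigma^2 = 4, c_k = 0 for k >= 1.
Equations for k = 0, 1, 2 (AR order 2, c_2 = 0):
  (E0) gamma(0) = phi_1 gamma(1) + phi_2 gamma(2) + c_0
  (E1) gamma(1) = phi_1 gamma(0) + phi_2 gamma(1) + c_1
  (E2) gamma(2) = phi_1 gamma(1) + phi_2 gamma(0)
From (E1): gamma(1) = A gamma(0) + B with
  A = phi_1 / (1 - phi_2) = 0.088 / 0.383 = 0.229765,   B = c_1 / (1 - phi_2) = 0 / 0.383 = 0.
Insert (E2) into (E0): gamma(0) (1 - phi_2^2) = phi_1 (1 + phi_2) gamma(1) + c_0.
  phi_1 (1 + phi_2) = (0.088)(1.617) = 0.142296,   1 - phi_2^2 = 0.619311.
Replace gamma(1) by A gamma(0) + B and collect gamma(0):
  gamma(0) [0.619311 - (0.142296)(0.229765)] = c_0 = 4
  gamma(0) * 0.586616 = 4
  gamma(0) = 4 / 0.586616 = 6.818767.
  gamma(1) = A gamma(0) = (0.229765)(6.818767) = 1.566714.
Therefore gamma(1) = 1.5667 (to 4 decimal places).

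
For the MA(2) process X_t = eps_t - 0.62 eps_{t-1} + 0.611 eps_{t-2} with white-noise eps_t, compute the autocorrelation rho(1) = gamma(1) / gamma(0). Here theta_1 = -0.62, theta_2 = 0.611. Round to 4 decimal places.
\rho(1) = -0.5682

For an MA(q) process with theta_0 = 1, the autocovariance is
  gamma(k) = sigma^2 * sum_{i=0..q-k} theta_i * theta_{i+k},
and rho(k) = gamma(k) / gamma(0). Sigma^2 cancels.
  numerator   = (1)*(-0.62) + (-0.62)*(0.611) = -0.99882.
  denominator = (1)^2 + (-0.62)^2 + (0.611)^2 = 1.757721.
  rho(1) = -0.99882 / 1.757721 = -0.5682.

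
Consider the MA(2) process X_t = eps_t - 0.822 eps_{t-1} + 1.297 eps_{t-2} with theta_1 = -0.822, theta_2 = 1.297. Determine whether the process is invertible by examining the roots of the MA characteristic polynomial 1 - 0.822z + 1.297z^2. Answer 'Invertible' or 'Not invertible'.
\text{Not invertible}

The MA(q) characteristic polynomial is P(z) = 1 - 0.822z + 1.297z^2.
Invertibility requires all roots to lie outside the unit circle, i.e. |z| > 1 for every root.
Set 1 + (-0.822) z + (1.297) z^2 = 0, i.e. a z^2 + b z + c = 0 with a = 1.297, b = -0.822, c = 1.
Discriminant D = b^2 - 4ac = (-0.822)^2 - 4*(1.297)*1 = 0.675684 - (5.188) = -4.512316.
D < 0, so the roots are the complex-conjugate pair z = (-b +/- i sqrt(-D)) / (2a) = 0.3169 +/- 0.8189i.
For a conjugate pair |z|^2 = z * conj(z) = (product of roots) = c/a = 1/(1.297) = 0.77101, so |z| = sqrt(0.77101) = 0.8781 for both roots.
Moduli of all roots: 0.8781, 0.8781.
All moduli strictly greater than 1? No.
Verdict: Not invertible.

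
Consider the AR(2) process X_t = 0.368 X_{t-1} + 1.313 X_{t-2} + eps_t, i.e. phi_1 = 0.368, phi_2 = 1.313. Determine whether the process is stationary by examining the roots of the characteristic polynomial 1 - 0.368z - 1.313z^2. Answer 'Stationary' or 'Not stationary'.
\text{Not stationary}

The AR(p) characteristic polynomial is P(z) = 1 - 0.368z - 1.313z^2.
Stationarity requires all roots to lie outside the unit circle, i.e. |z| > 1 for every root.
Set 1 + (-0.368) z + (-1.313) z^2 = 0, i.e. a z^2 + b z + c = 0 with a = -1.313, b = -0.368, c = 1.
Discriminant D = b^2 - 4ac = (-0.368)^2 - 4*(-1.313)*1 = 0.135424 - (-5.252) = 5.387424.
D >= 0, so the roots are real: z = (-b +/- sqrt(D)) / (2a) = (0.368 +/- 2.321083) / (-2.626).
  z_1 = (0.368 + 2.321083) / (-2.626) = -1.024,   |z_1| = 1.024.
  z_2 = (0.368 - 2.321083) / (-2.626) = 0.7437,   |z_2| = 0.7437.
Moduli of all roots: 1.0240, 0.7437.
All moduli strictly greater than 1? No.
Verdict: Not stationary.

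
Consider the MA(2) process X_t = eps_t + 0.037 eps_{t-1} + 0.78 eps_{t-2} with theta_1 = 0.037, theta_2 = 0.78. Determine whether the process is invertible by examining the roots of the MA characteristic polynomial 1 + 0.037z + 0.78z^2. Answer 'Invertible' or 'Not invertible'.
\text{Invertible}

The MA(q) characteristic polynomial is P(z) = 1 + 0.037z + 0.78z^2.
Invertibility requires all roots to lie outside the unit circle, i.e. |z| > 1 for every root.
Set 1 + (0.037) z + (0.78) z^2 = 0, i.e. a z^2 + b z + c = 0 with a = 0.78, b = 0.037, c = 1.
Discriminant D = b^2 - 4ac = (0.037)^2 - 4*(0.78)*1 = 0.001369 - (3.12) = -3.118631.
D < 0, so the roots are the complex-conjugate pair z = (-b +/- i sqrt(-D)) / (2a) = -0.0237 +/- 1.132i.
For a conjugate pair |z|^2 = z * conj(z) = (product of roots) = c/a = 1/(0.78) = 1.282051, so |z| = sqrt(1.282051) = 1.1323 for both roots.
Moduli of all roots: 1.1323, 1.1323.
All moduli strictly greater than 1? Yes.
Verdict: Invertible.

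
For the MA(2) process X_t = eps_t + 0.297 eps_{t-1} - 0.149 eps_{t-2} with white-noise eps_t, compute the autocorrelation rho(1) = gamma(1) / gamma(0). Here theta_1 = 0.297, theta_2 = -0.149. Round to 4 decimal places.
\rho(1) = 0.2276

For an MA(q) process with theta_0 = 1, the autocovariance is
  gamma(k) = sigma^2 * sum_{i=0..q-k} theta_i * theta_{i+k},
and rho(k) = gamma(k) / gamma(0). Sigma^2 cancels.
  numerator   = (1)*(0.297) + (0.297)*(-0.149) = 0.252747.
  denominator = (1)^2 + (0.297)^2 + (-0.149)^2 = 1.11041.
  rho(1) = 0.252747 / 1.11041 = 0.2276.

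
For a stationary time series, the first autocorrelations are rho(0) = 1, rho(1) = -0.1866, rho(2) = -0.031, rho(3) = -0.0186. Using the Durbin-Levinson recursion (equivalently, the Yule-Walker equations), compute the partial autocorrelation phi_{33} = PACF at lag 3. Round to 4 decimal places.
\phi_{33} = -0.0390

The PACF at lag k is phi_{kk}, the last component of the solution
to the Yule-Walker system G_k phi = r_k where
  (G_k)_{ij} = rho(|i - j|), (r_k)_i = rho(i), i,j = 1..k.
Equivalently, Durbin-Levinson gives phi_{kk} iteratively:
  phi_{11} = rho(1)
  phi_{kk} = [rho(k) - sum_{j=1..k-1} phi_{k-1,j} rho(k-j)]
            / [1 - sum_{j=1..k-1} phi_{k-1,j} rho(j)],
  phi_{k,j} = phi_{k-1,j} - phi_{kk} phi_{k-1,k-j},  j = 1..k-1.
Step k = 1:
  phi_11 = rho(1) = -0.1866.
Step k = 2:
  phi_22 = [rho(2) - phi_11 rho(1)] / [1 - phi_11 rho(1)] = [-0.031 - (-0.1866)(-0.1866)] / [1 - (-0.1866)(-0.1866)]
         = -0.06581956 / 0.96518044 = -0.068194.
  Update: phi_21 = phi_11 - phi_22 phi_11 = -0.1866 - (-0.068194)(-0.1866) = -0.199325.
Step k = 3:
  phi_33 = [rho(3) - phi_21 rho(2) - phi_22 rho(1)] / [1 - phi_21 rho(1) - phi_22 rho(2)]
    numerator   = -0.0186 - (-0.199325)(-0.031) - (-0.068194)(-0.1866) = -0.03750408
    denominator = 1 - (-0.199325)(-0.1866) - (-0.068194)(-0.031) = 0.96069194
  phi_33 = -0.03750408 / 0.96069194 = -0.039.
Therefore phi_{33} = -0.0390.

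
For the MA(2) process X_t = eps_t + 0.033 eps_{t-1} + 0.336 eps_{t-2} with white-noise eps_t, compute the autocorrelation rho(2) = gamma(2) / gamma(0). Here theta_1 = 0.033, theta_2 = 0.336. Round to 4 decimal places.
\rho(2) = 0.3016

For an MA(q) process with theta_0 = 1, the autocovariance is
  gamma(k) = sigma^2 * sum_{i=0..q-k} theta_i * theta_{i+k},
and rho(k) = gamma(k) / gamma(0). Sigma^2 cancels.
  numerator   = (1)*(0.336) = 0.336.
  denominator = (1)^2 + (0.033)^2 + (0.336)^2 = 1.113985.
  rho(2) = 0.336 / 1.113985 = 0.3016.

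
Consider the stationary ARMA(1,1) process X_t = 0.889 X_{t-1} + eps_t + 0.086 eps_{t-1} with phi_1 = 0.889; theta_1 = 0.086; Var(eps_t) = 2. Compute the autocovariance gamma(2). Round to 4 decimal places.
\gamma(2) = 8.8997

Multiply the model equation by X_{t-k} and take expectations. With theta_0 = psi_0 = 1 and psi_j the MA(infinity) weights, this gives
  gamma(k) - sum_i phi_i gamma(k-i) = c_k,
  c_k = sigma^2 * sum_{j=k..q} theta_j psi_{j-k}   (c_k = 0 for k > q),
using gamma(-m) = gamma(m).
psi-weights needed (psi_j = theta_j + sum_i phi_i psi_{j-i}):
  psi_1 = theta_1 + phi_1 = 0.086 + (0.889) = 0.975
Right-hand sides:
  c_0 = sigma^2 (1 + theta_1 psi_1) = 2 * (1 + (0.086)(0.975)) = 2 * 1.08385 = 2.1677
  c_1 = sigma^2 theta_1 = 2 * (0.086) = 0.172
  c_2 = 0
Equations for k = 0 and k = 1 (AR order 1):
  gamma(0) = phi_1 gamma(1) + c_0
  gamma(1) = phi_1 gamma(0) + c_1
Substituting the second into the first: gamma(0) (1 - phi_1^2) = c_0 + phi_1 c_1, so
  gamma(0) = (c_0 + phi_1 c_1) / (1 - phi_1^2) = (2.1677 + (0.889)(0.172)) / (1 - (0.889)^2) = 2.320608 / 0.209679 = 11.067432.
  gamma(1) = phi_1 gamma(0) + c_1 = (0.889)(11.067432) + (0.172) = 10.010947.
For k = 2 (> q): gamma(2) = phi_1 gamma(1) = (0.889)(10.010947) = 8.899732.
Therefore gamma(2) = 8.8997 (to 4 decimal places).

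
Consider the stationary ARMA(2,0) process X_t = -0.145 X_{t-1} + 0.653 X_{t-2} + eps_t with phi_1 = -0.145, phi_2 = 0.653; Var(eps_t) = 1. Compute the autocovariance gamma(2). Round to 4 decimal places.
\gamma(2) = 1.5073

Multiply the model equation by X_{t-k} and take expectations. With theta_0 = psi_0 = 1 and psi_j the MA(infinity) weights, this gives
  gamma(k) - sum_i phi_i gamma(k-i) = c_k,
  c_k = sigma^2 * sum_{j=k..q} theta_j psi_{j-k}   (c_k = 0 for k > q),
using gamma(-m) = gamma(m).
Pure AR (q = 0): c_0 = sigma^2 = 1, c_k = 0 for k >= 1.
Equations for k = 0, 1, 2 (AR order 2, c_2 = 0):
  (E0) gamma(0) = phi_1 gamma(1) + phi_2 gamma(2) + c_0
  (E1) gamma(1) = phi_1 gamma(0) + phi_2 gamma(1) + c_1
  (E2) gamma(2) = phi_1 gamma(1) + phi_2 gamma(0)
From (E1): gamma(1) = A gamma(0) + B with
  A = phi_1 / (1 - phi_2) = -0.145 / 0.347 = -0.417867,   B = c_1 / (1 - phi_2) = 0 / 0.347 = 0.
Insert (E2) into (E0): gamma(0) (1 - phi_2^2) = phi_1 (1 + phi_2) gamma(1) + c_0.
  phi_1 (1 + phi_2) = (-0.145)(1.653) = -0.239685,   1 - phi_2^2 = 0.573591.
Replace gamma(1) by A gamma(0) + B and collect gamma(0):
  gamma(0) [0.573591 - (-0.239685)(-0.417867)] = c_0 = 1
  gamma(0) * 0.473434 = 1
  gamma(0) = 1 / 0.473434 = 2.112225.
  gamma(1) = A gamma(0) = (-0.417867)(2.112225) = -0.88263.
  gamma(2) = phi_1 gamma(1) + phi_2 gamma(0) = (-0.145)(-0.88263) + (0.653)(2.112225) = 1.507264.
Therefore gamma(2) = 1.5073 (to 4 decimal places).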